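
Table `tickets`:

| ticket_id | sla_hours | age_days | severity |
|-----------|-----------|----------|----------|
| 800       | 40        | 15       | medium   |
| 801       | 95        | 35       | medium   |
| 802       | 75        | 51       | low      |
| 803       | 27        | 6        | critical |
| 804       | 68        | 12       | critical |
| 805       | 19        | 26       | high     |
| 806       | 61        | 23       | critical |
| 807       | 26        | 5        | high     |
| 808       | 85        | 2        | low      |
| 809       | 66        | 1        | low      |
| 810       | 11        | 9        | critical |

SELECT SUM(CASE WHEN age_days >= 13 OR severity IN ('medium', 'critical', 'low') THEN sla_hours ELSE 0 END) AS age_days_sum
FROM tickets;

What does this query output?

ticket_id=800: ✓ → 40
ticket_id=801: ✓ → 95
ticket_id=802: ✓ → 75
ticket_id=803: ✓ → 27
ticket_id=804: ✓ → 68
ticket_id=805: ✓ → 19
ticket_id=806: ✓ → 61
ticket_id=807: ✗
ticket_id=808: ✓ → 85
ticket_id=809: ✓ → 66
ticket_id=810: ✓ → 11
age_days_sum = 40 + 95 + 75 + 27 + 68 + 19 + 61 + 85 + 66 + 11 = 547

547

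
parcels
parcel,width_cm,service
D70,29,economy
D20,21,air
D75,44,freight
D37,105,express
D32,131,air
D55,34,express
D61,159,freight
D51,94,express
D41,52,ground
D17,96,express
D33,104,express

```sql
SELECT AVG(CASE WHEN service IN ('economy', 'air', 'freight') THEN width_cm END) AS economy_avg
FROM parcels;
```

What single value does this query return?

76.8

parcel=D70: ✓ → 29
parcel=D20: ✓ → 21
parcel=D75: ✓ → 44
parcel=D37: ✗
parcel=D32: ✓ → 131
parcel=D55: ✗
parcel=D61: ✓ → 159
parcel=D51: ✗
parcel=D41: ✗
parcel=D17: ✗
parcel=D33: ✗
economy_avg = (29 + 21 + 44 + 131 + 159) / 5 = 76.8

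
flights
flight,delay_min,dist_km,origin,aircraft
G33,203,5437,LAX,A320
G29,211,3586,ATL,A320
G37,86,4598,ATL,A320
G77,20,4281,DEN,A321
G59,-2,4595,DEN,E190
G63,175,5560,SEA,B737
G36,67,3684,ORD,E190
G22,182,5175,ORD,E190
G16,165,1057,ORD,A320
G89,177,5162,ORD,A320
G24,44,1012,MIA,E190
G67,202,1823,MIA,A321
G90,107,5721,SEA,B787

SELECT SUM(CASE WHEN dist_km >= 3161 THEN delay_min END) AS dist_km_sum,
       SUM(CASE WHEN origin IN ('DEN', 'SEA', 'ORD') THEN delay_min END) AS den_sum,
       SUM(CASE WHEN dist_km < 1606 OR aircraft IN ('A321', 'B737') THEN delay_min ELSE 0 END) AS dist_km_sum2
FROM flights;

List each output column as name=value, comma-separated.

[dist_km_sum: dist_km >= 3161]
flight=G33: ✓ → 203
flight=G29: ✓ → 211
flight=G37: ✓ → 86
flight=G77: ✓ → 20
flight=G59: ✓ → -2
flight=G63: ✓ → 175
flight=G36: ✓ → 67
flight=G22: ✓ → 182
flight=G16: ✗
flight=G89: ✓ → 177
flight=G24: ✗
flight=G67: ✗
flight=G90: ✓ → 107
dist_km_sum = 203 + 211 + 86 + 20 + -2 + 175 + 67 + 182 + 177 + 107 = 1226
—
[den_sum: origin IN ('DEN', 'SEA', 'ORD')]
flight=G33: ✗
flight=G29: ✗
flight=G37: ✗
flight=G77: ✓ → 20
flight=G59: ✓ → -2
flight=G63: ✓ → 175
flight=G36: ✓ → 67
flight=G22: ✓ → 182
flight=G16: ✓ → 165
flight=G89: ✓ → 177
flight=G24: ✗
flight=G67: ✗
flight=G90: ✓ → 107
den_sum = 20 + -2 + 175 + 67 + 182 + 165 + 177 + 107 = 891
—
[dist_km_sum2: dist_km < 1606 OR aircraft IN ('A321', 'B737')]
flight=G33: ✗
flight=G29: ✗
flight=G37: ✗
flight=G77: ✓ → 20
flight=G59: ✗
flight=G63: ✓ → 175
flight=G36: ✗
flight=G22: ✗
flight=G16: ✓ → 165
flight=G89: ✗
flight=G24: ✓ → 44
flight=G67: ✓ → 202
flight=G90: ✗
dist_km_sum2 = 20 + 175 + 165 + 44 + 202 = 606

dist_km_sum=1226, den_sum=891, dist_km_sum2=606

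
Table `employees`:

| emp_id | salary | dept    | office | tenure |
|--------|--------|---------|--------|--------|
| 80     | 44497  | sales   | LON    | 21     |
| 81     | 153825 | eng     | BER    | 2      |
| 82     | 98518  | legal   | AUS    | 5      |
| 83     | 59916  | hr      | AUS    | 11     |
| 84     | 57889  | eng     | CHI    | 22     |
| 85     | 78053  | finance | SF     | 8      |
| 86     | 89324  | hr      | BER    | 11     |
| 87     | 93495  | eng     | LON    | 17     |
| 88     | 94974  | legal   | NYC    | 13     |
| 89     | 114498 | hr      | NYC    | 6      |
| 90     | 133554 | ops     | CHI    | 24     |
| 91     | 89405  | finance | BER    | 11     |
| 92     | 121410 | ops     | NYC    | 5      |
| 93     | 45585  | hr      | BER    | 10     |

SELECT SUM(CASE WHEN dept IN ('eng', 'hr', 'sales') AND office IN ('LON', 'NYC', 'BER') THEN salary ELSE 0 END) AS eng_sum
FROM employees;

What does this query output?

541224

emp_id=80: ✓ → 44497
emp_id=81: ✓ → 153825
emp_id=82: ✗
emp_id=83: ✗
emp_id=84: ✗
emp_id=85: ✗
emp_id=86: ✓ → 89324
emp_id=87: ✓ → 93495
emp_id=88: ✗
emp_id=89: ✓ → 114498
emp_id=90: ✗
emp_id=91: ✗
emp_id=92: ✗
emp_id=93: ✓ → 45585
eng_sum = 44497 + 153825 + 89324 + 93495 + 114498 + 45585 = 541224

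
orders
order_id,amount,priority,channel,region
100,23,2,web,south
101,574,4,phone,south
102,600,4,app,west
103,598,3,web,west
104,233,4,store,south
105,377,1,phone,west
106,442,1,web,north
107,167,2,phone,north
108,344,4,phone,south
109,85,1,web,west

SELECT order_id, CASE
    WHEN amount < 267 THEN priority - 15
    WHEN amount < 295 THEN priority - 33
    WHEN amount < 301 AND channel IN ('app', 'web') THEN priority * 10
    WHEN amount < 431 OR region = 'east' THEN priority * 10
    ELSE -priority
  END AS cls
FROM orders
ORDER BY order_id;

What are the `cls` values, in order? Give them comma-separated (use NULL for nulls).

order_id=100: amount < 267 → -13
order_id=101: ELSE → -4
order_id=102: ELSE → -4
order_id=103: ELSE → -3
order_id=104: amount < 267 → -11
order_id=105: amount < 431 OR region = 'east' → 10
order_id=106: ELSE → -1
order_id=107: amount < 267 → -13
order_id=108: amount < 431 OR region = 'east' → 40
order_id=109: amount < 267 → -14

-13, -4, -4, -3, -11, 10, -1, -13, 40, -14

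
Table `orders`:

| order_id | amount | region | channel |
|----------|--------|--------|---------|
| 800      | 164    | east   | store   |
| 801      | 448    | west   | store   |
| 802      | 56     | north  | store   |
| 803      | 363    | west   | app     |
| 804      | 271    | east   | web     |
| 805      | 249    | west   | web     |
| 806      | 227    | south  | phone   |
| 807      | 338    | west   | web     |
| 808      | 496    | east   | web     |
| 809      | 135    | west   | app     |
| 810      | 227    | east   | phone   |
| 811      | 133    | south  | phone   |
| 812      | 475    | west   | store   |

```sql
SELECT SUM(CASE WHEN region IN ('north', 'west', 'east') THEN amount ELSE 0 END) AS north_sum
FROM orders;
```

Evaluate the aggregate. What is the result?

3222

order_id=800: ✓ → 164
order_id=801: ✓ → 448
order_id=802: ✓ → 56
order_id=803: ✓ → 363
order_id=804: ✓ → 271
order_id=805: ✓ → 249
order_id=806: ✗
order_id=807: ✓ → 338
order_id=808: ✓ → 496
order_id=809: ✓ → 135
order_id=810: ✓ → 227
order_id=811: ✗
order_id=812: ✓ → 475
north_sum = 164 + 448 + 56 + 363 + 271 + 249 + 338 + 496 + 135 + 227 + 475 = 3222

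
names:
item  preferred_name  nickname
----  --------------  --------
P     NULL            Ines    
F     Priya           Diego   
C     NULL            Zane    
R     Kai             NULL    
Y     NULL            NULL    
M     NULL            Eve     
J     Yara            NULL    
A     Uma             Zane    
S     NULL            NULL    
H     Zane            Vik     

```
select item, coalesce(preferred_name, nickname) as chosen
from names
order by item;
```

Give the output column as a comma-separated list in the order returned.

Uma, Zane, Priya, Zane, Yara, Eve, Ines, Kai, NULL, NULL

item=A: preferred_name=Uma → Uma
item=C: preferred_name=NULL, nickname=Zane → Zane
item=F: preferred_name=Priya → Priya
item=H: preferred_name=Zane → Zane
item=J: preferred_name=Yara → Yara
item=M: preferred_name=NULL, nickname=Eve → Eve
item=P: preferred_name=NULL, nickname=Ines → Ines
item=R: preferred_name=Kai → Kai
item=S: preferred_name=NULL, nickname=NULL (all NULL) → NULL
item=Y: preferred_name=NULL, nickname=NULL (all NULL) → NULL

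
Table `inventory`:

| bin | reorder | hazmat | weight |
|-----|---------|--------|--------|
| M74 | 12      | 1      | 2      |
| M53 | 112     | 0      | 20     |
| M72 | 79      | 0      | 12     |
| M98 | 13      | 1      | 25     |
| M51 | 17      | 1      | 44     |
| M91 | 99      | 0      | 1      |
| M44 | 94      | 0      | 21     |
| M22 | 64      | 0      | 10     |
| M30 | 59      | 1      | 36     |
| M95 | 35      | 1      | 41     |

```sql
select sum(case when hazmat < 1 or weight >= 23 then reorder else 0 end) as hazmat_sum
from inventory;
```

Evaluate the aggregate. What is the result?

572

bin=M74: ✗
bin=M53: ✓ → 112
bin=M72: ✓ → 79
bin=M98: ✓ → 13
bin=M51: ✓ → 17
bin=M91: ✓ → 99
bin=M44: ✓ → 94
bin=M22: ✓ → 64
bin=M30: ✓ → 59
bin=M95: ✓ → 35
hazmat_sum = 112 + 79 + 13 + 17 + 99 + 94 + 64 + 59 + 35 = 572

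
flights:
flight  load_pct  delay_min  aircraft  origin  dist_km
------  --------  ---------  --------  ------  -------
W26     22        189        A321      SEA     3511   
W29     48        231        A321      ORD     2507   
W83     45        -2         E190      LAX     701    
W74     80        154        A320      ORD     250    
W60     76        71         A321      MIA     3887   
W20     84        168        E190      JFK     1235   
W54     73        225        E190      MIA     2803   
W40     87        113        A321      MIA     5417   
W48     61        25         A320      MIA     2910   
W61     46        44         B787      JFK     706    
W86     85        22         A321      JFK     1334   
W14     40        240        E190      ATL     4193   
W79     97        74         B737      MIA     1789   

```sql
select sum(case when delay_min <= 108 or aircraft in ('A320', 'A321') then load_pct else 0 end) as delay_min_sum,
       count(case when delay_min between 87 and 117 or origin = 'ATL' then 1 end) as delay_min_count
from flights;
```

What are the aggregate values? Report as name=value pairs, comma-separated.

delay_min_sum=647, delay_min_count=2

[delay_min_sum: delay_min <= 108 or aircraft in ('A320', 'A321')]
flight=W26: ✓ → 22
flight=W29: ✓ → 48
flight=W83: ✓ → 45
flight=W74: ✓ → 80
flight=W60: ✓ → 76
flight=W20: ✗
flight=W54: ✗
flight=W40: ✓ → 87
flight=W48: ✓ → 61
flight=W61: ✓ → 46
flight=W86: ✓ → 85
flight=W14: ✗
flight=W79: ✓ → 97
delay_min_sum = 22 + 48 + 45 + 80 + 76 + 87 + 61 + 46 + 85 + 97 = 647
—
[delay_min_count: delay_min between 87 and 117 or origin = 'ATL']
flight=W26: ✗
flight=W29: ✗
flight=W83: ✗
flight=W74: ✗
flight=W60: ✗
flight=W20: ✗
flight=W54: ✗
flight=W40: ✓ → 1
flight=W48: ✗
flight=W61: ✗
flight=W86: ✗
flight=W14: ✓ → 1
flight=W79: ✗
delay_min_count = COUNT(1, 1) = 2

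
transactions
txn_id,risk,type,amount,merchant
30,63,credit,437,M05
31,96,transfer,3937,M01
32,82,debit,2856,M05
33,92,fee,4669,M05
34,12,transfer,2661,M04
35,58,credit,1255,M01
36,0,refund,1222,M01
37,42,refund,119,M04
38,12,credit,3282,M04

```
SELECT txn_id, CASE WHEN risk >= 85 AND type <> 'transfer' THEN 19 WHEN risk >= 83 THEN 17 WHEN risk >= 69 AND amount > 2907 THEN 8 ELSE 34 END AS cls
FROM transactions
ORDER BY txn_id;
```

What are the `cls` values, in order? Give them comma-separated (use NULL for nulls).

34, 17, 34, 19, 34, 34, 34, 34, 34

txn_id=30: ELSE → 34
txn_id=31: risk >= 83 → 17
txn_id=32: ELSE → 34
txn_id=33: risk >= 85 AND type <> 'transfer' → 19
txn_id=34: ELSE → 34
txn_id=35: ELSE → 34
txn_id=36: ELSE → 34
txn_id=37: ELSE → 34
txn_id=38: ELSE → 34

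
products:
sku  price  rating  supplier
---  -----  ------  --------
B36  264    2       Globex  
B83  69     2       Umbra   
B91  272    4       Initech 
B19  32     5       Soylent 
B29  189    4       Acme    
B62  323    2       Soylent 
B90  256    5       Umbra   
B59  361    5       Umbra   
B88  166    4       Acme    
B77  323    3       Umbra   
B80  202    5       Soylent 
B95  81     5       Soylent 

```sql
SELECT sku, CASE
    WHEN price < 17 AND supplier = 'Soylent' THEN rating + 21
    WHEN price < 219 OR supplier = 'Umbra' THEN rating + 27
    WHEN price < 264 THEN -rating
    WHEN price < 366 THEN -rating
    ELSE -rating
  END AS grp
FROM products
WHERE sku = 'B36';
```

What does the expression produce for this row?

sku = B36: price=264, rating=2, supplier=Globex.
price < 17 AND supplier = 'Soylent' → false
price < 219 OR supplier = 'Umbra' → false
price < 264 → false
price < 366 → true → -2

-2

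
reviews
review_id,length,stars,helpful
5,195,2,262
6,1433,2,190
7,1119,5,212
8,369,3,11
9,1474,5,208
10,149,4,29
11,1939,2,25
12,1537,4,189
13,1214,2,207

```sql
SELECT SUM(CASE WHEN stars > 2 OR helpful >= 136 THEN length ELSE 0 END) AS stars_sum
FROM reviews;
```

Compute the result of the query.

7490

review_id=5: ✓ → 195
review_id=6: ✓ → 1433
review_id=7: ✓ → 1119
review_id=8: ✓ → 369
review_id=9: ✓ → 1474
review_id=10: ✓ → 149
review_id=11: ✗
review_id=12: ✓ → 1537
review_id=13: ✓ → 1214
stars_sum = 195 + 1433 + 1119 + 369 + 1474 + 149 + 1537 + 1214 = 7490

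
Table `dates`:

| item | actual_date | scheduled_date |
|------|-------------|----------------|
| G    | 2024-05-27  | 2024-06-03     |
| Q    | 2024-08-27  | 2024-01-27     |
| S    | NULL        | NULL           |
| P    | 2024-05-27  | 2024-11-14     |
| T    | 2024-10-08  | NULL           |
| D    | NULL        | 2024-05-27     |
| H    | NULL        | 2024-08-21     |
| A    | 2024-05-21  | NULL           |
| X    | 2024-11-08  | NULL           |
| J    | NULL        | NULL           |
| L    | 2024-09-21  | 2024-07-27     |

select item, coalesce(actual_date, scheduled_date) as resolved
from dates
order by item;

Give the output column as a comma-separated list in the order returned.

item=A: actual_date=2024-05-21 → 2024-05-21
item=D: actual_date=NULL, scheduled_date=2024-05-27 → 2024-05-27
item=G: actual_date=2024-05-27 → 2024-05-27
item=H: actual_date=NULL, scheduled_date=2024-08-21 → 2024-08-21
item=J: actual_date=NULL, scheduled_date=NULL (all NULL) → NULL
item=L: actual_date=2024-09-21 → 2024-09-21
item=P: actual_date=2024-05-27 → 2024-05-27
item=Q: actual_date=2024-08-27 → 2024-08-27
item=S: actual_date=NULL, scheduled_date=NULL (all NULL) → NULL
item=T: actual_date=2024-10-08 → 2024-10-08
item=X: actual_date=2024-11-08 → 2024-11-08

2024-05-21, 2024-05-27, 2024-05-27, 2024-08-21, NULL, 2024-09-21, 2024-05-27, 2024-08-27, NULL, 2024-10-08, 2024-11-08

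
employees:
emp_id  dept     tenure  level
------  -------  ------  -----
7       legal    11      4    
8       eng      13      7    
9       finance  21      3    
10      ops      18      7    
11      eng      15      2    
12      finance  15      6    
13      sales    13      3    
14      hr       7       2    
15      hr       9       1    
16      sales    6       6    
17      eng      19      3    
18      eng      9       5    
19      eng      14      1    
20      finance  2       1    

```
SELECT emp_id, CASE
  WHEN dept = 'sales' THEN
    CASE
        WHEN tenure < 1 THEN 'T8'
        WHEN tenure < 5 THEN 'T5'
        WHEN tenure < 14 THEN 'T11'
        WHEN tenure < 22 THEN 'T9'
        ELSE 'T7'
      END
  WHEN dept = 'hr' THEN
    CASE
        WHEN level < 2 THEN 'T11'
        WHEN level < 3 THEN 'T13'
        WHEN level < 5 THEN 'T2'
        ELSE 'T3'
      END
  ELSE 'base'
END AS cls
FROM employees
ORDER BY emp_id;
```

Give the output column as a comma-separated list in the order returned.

base, base, base, base, base, base, T11, T13, T11, T11, base, base, base, base

emp_id=7: dept='legal' → outer ELSE → base
emp_id=8: dept='eng' → outer ELSE → base
emp_id=9: dept='finance' → outer ELSE → base
emp_id=10: dept='ops' → outer ELSE → base
emp_id=11: dept='eng' → outer ELSE → base
emp_id=12: dept='finance' → outer ELSE → base
emp_id=13: dept='sales' → inner[tenure < 14] → T11
emp_id=14: dept='hr' → inner[level < 3] → T13
emp_id=15: dept='hr' → inner[level < 2] → T11
emp_id=16: dept='sales' → inner[tenure < 14] → T11
emp_id=17: dept='eng' → outer ELSE → base
emp_id=18: dept='eng' → outer ELSE → base
emp_id=19: dept='eng' → outer ELSE → base
emp_id=20: dept='finance' → outer ELSE → base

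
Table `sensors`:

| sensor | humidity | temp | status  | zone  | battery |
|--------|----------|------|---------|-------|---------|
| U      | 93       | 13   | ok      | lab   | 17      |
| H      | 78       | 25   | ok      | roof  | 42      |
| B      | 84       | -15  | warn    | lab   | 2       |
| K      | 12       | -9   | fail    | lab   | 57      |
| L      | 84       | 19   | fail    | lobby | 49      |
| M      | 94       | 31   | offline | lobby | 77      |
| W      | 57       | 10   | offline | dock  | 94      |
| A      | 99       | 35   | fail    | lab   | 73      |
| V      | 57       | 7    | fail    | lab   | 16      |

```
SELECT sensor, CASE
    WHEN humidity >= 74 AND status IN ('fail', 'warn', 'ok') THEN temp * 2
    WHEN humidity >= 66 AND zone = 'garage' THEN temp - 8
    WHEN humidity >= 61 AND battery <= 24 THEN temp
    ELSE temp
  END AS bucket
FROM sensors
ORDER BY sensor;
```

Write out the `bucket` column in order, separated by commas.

70, -30, 50, -9, 38, 31, 26, 7, 10

sensor=A: humidity >= 74 AND status IN ('fail', 'warn', 'ok') → 70
sensor=B: humidity >= 74 AND status IN ('fail', 'warn', 'ok') → -30
sensor=H: humidity >= 74 AND status IN ('fail', 'warn', 'ok') → 50
sensor=K: ELSE → -9
sensor=L: humidity >= 74 AND status IN ('fail', 'warn', 'ok') → 38
sensor=M: ELSE → 31
sensor=U: humidity >= 74 AND status IN ('fail', 'warn', 'ok') → 26
sensor=V: ELSE → 7
sensor=W: ELSE → 10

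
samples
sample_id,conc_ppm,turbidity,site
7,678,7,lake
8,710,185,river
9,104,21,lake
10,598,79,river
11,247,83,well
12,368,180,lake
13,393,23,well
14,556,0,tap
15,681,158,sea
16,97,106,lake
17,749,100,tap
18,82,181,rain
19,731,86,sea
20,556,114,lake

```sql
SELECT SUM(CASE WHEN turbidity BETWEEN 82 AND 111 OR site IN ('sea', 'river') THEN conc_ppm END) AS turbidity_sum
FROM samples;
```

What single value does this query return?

3813

sample_id=7: ✗
sample_id=8: ✓ → 710
sample_id=9: ✗
sample_id=10: ✓ → 598
sample_id=11: ✓ → 247
sample_id=12: ✗
sample_id=13: ✗
sample_id=14: ✗
sample_id=15: ✓ → 681
sample_id=16: ✓ → 97
sample_id=17: ✓ → 749
sample_id=18: ✗
sample_id=19: ✓ → 731
sample_id=20: ✗
turbidity_sum = 710 + 598 + 247 + 681 + 97 + 749 + 731 = 3813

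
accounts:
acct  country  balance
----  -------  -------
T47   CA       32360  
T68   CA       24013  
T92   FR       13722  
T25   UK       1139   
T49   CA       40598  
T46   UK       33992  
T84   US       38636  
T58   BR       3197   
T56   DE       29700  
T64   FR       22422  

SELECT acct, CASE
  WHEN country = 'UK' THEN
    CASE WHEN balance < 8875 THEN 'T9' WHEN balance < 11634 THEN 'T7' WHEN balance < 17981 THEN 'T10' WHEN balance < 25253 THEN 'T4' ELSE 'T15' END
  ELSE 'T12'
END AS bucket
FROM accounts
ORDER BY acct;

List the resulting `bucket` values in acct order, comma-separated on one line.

T9, T15, T12, T12, T12, T12, T12, T12, T12, T12

acct=T25: country='UK' → inner[balance < 8875] → T9
acct=T46: country='UK' → inner[ELSE] → T15
acct=T47: country='CA' → outer ELSE → T12
acct=T49: country='CA' → outer ELSE → T12
acct=T56: country='DE' → outer ELSE → T12
acct=T58: country='BR' → outer ELSE → T12
acct=T64: country='FR' → outer ELSE → T12
acct=T68: country='CA' → outer ELSE → T12
acct=T84: country='US' → outer ELSE → T12
acct=T92: country='FR' → outer ELSE → T12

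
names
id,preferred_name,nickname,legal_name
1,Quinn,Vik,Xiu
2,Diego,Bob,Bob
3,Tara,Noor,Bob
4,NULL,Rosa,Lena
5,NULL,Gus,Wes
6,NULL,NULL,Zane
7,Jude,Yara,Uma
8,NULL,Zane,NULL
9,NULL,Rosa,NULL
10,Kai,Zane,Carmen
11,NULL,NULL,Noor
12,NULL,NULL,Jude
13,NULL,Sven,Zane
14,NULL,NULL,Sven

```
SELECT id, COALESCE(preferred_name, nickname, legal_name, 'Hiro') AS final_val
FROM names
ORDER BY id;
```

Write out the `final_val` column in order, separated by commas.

id=1: preferred_name=Quinn → Quinn
id=2: preferred_name=Diego → Diego
id=3: preferred_name=Tara → Tara
id=4: preferred_name=NULL, nickname=Rosa → Rosa
id=5: preferred_name=NULL, nickname=Gus → Gus
id=6: preferred_name=NULL, nickname=NULL, legal_name=Zane → Zane
id=7: preferred_name=Jude → Jude
id=8: preferred_name=NULL, nickname=Zane → Zane
id=9: preferred_name=NULL, nickname=Rosa → Rosa
id=10: preferred_name=Kai → Kai
id=11: preferred_name=NULL, nickname=NULL, legal_name=Noor → Noor
id=12: preferred_name=NULL, nickname=NULL, legal_name=Jude → Jude
id=13: preferred_name=NULL, nickname=Sven → Sven
id=14: preferred_name=NULL, nickname=NULL, legal_name=Sven → Sven

Quinn, Diego, Tara, Rosa, Gus, Zane, Jude, Zane, Rosa, Kai, Noor, Jude, Sven, Sven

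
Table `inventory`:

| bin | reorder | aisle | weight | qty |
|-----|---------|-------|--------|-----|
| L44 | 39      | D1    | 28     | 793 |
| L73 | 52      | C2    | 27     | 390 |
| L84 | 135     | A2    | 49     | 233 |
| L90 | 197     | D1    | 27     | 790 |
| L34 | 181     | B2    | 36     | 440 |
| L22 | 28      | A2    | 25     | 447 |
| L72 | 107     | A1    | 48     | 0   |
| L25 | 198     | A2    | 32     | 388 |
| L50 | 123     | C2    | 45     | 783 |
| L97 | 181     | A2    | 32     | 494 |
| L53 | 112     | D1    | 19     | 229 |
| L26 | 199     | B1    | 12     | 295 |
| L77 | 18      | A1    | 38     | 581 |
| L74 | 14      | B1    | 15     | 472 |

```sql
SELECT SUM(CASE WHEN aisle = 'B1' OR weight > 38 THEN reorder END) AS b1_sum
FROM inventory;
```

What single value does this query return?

bin=L44: ✗
bin=L73: ✗
bin=L84: ✓ → 135
bin=L90: ✗
bin=L34: ✗
bin=L22: ✗
bin=L72: ✓ → 107
bin=L25: ✗
bin=L50: ✓ → 123
bin=L97: ✗
bin=L53: ✗
bin=L26: ✓ → 199
bin=L77: ✗
bin=L74: ✓ → 14
b1_sum = 135 + 107 + 123 + 199 + 14 = 578

578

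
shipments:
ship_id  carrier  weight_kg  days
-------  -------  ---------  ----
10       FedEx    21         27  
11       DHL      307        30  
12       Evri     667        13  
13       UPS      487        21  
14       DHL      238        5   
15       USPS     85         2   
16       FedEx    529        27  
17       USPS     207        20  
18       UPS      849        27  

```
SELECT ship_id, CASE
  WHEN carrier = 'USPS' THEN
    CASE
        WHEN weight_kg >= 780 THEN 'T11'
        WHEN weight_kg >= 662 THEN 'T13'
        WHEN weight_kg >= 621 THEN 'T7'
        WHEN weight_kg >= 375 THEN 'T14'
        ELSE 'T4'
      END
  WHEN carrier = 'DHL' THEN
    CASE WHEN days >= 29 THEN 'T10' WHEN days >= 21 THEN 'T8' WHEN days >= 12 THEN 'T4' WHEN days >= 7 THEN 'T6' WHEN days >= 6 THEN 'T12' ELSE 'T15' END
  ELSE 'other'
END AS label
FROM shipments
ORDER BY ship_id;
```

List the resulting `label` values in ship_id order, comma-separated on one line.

ship_id=10: carrier='FedEx' → outer ELSE → other
ship_id=11: carrier='DHL' → inner[days >= 29] → T10
ship_id=12: carrier='Evri' → outer ELSE → other
ship_id=13: carrier='UPS' → outer ELSE → other
ship_id=14: carrier='DHL' → inner[ELSE] → T15
ship_id=15: carrier='USPS' → inner[ELSE] → T4
ship_id=16: carrier='FedEx' → outer ELSE → other
ship_id=17: carrier='USPS' → inner[ELSE] → T4
ship_id=18: carrier='UPS' → outer ELSE → other

other, T10, other, other, T15, T4, other, T4, other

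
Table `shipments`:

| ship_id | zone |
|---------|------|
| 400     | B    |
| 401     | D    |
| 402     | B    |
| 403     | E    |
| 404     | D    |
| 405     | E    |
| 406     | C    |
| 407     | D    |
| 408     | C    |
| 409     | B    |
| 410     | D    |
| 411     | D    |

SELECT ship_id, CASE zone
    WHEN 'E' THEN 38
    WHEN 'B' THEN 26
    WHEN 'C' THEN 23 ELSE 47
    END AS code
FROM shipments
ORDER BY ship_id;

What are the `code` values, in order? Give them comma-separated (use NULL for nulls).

26, 47, 26, 38, 47, 38, 23, 47, 23, 26, 47, 47

ship_id=400: zone='B' → 26
ship_id=401: ELSE → 47
ship_id=402: zone='B' → 26
ship_id=403: zone='E' → 38
ship_id=404: ELSE → 47
ship_id=405: zone='E' → 38
ship_id=406: zone='C' → 23
ship_id=407: ELSE → 47
ship_id=408: zone='C' → 23
ship_id=409: zone='B' → 26
ship_id=410: ELSE → 47
ship_id=411: ELSE → 47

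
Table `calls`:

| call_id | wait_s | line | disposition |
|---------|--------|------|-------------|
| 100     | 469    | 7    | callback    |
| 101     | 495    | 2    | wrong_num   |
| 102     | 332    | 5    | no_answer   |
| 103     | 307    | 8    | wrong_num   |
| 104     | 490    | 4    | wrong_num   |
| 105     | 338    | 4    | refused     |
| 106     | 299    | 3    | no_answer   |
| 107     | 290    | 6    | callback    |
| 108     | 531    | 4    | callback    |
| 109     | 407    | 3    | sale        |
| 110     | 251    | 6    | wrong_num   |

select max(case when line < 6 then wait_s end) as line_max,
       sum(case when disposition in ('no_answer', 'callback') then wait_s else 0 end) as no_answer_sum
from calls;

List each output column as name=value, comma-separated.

line_max=531, no_answer_sum=1921

[line_max: line < 6]
call_id=100: ✗
call_id=101: ✓ → 495
call_id=102: ✓ → 332
call_id=103: ✗
call_id=104: ✓ → 490
call_id=105: ✓ → 338
call_id=106: ✓ → 299
call_id=107: ✗
call_id=108: ✓ → 531
call_id=109: ✓ → 407
call_id=110: ✗
line_max = MAX(495, 332, 490, 338, 299, 531, 407) = 531
—
[no_answer_sum: disposition in ('no_answer', 'callback')]
call_id=100: ✓ → 469
call_id=101: ✗
call_id=102: ✓ → 332
call_id=103: ✗
call_id=104: ✗
call_id=105: ✗
call_id=106: ✓ → 299
call_id=107: ✓ → 290
call_id=108: ✓ → 531
call_id=109: ✗
call_id=110: ✗
no_answer_sum = 469 + 332 + 299 + 290 + 531 = 1921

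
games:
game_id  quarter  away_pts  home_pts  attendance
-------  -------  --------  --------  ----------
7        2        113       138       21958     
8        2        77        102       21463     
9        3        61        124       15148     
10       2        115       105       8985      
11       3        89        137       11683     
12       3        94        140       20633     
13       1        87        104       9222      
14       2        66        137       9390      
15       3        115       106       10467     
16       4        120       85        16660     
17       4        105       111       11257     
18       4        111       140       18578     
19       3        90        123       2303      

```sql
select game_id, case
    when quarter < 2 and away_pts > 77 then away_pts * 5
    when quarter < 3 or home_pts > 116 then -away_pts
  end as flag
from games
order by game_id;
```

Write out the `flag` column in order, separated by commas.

-113, -77, -61, -115, -89, -94, 435, -66, NULL, NULL, NULL, -111, -90

game_id=7: quarter < 3 or home_pts > 116 → -113
game_id=8: quarter < 3 or home_pts > 116 → -77
game_id=9: quarter < 3 or home_pts > 116 → -61
game_id=10: quarter < 3 or home_pts > 116 → -115
game_id=11: quarter < 3 or home_pts > 116 → -89
game_id=12: quarter < 3 or home_pts > 116 → -94
game_id=13: quarter < 2 and away_pts > 77 → 435
game_id=14: quarter < 3 or home_pts > 116 → -66
game_id=15: (no match → NULL) → NULL
game_id=16: (no match → NULL) → NULL
game_id=17: (no match → NULL) → NULL
game_id=18: quarter < 3 or home_pts > 116 → -111
game_id=19: quarter < 3 or home_pts > 116 → -90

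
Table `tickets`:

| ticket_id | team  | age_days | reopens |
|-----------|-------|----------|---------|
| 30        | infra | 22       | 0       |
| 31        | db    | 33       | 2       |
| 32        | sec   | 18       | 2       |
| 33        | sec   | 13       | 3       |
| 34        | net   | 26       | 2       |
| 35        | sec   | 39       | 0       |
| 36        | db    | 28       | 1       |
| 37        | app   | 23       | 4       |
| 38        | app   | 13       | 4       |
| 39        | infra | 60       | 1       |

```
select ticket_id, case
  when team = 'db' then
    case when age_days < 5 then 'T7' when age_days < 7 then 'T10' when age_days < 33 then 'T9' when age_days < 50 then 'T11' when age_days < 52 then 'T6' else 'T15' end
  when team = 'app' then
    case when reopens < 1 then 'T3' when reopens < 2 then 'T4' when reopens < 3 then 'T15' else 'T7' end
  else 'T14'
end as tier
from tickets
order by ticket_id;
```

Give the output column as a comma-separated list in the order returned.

T14, T11, T14, T14, T14, T14, T9, T7, T7, T14

ticket_id=30: team='infra' → outer ELSE → T14
ticket_id=31: team='db' → inner[age_days < 50] → T11
ticket_id=32: team='sec' → outer ELSE → T14
ticket_id=33: team='sec' → outer ELSE → T14
ticket_id=34: team='net' → outer ELSE → T14
ticket_id=35: team='sec' → outer ELSE → T14
ticket_id=36: team='db' → inner[age_days < 33] → T9
ticket_id=37: team='app' → inner[ELSE] → T7
ticket_id=38: team='app' → inner[ELSE] → T7
ticket_id=39: team='infra' → outer ELSE → T14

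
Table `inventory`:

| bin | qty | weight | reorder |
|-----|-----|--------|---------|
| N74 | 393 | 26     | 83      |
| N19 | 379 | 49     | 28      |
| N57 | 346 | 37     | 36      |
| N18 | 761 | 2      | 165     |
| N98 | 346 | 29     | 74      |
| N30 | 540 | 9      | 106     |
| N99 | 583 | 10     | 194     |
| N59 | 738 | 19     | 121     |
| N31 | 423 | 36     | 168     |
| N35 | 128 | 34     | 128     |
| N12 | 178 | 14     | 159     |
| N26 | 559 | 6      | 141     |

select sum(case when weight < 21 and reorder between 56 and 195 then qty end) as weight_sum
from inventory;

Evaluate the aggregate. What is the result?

3359

bin=N74: ✗
bin=N19: ✗
bin=N57: ✗
bin=N18: ✓ → 761
bin=N98: ✗
bin=N30: ✓ → 540
bin=N99: ✓ → 583
bin=N59: ✓ → 738
bin=N31: ✗
bin=N35: ✗
bin=N12: ✓ → 178
bin=N26: ✓ → 559
weight_sum = 761 + 540 + 583 + 738 + 178 + 559 = 3359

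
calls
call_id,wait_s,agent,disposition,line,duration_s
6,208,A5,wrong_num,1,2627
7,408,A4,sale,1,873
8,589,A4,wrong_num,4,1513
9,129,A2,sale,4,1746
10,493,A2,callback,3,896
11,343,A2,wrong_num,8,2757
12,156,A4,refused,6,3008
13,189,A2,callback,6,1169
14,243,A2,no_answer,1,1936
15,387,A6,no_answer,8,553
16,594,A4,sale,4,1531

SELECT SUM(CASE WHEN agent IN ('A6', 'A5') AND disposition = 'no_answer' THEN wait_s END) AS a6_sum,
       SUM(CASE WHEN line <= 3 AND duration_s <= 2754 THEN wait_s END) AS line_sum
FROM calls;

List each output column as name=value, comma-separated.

[a6_sum: agent IN ('A6', 'A5') AND disposition = 'no_answer']
call_id=6: ✗
call_id=7: ✗
call_id=8: ✗
call_id=9: ✗
call_id=10: ✗
call_id=11: ✗
call_id=12: ✗
call_id=13: ✗
call_id=14: ✗
call_id=15: ✓ → 387
call_id=16: ✗
a6_sum = 387
—
[line_sum: line <= 3 AND duration_s <= 2754]
call_id=6: ✓ → 208
call_id=7: ✓ → 408
call_id=8: ✗
call_id=9: ✗
call_id=10: ✓ → 493
call_id=11: ✗
call_id=12: ✗
call_id=13: ✗
call_id=14: ✓ → 243
call_id=15: ✗
call_id=16: ✗
line_sum = 208 + 408 + 493 + 243 = 1352

a6_sum=387, line_sum=1352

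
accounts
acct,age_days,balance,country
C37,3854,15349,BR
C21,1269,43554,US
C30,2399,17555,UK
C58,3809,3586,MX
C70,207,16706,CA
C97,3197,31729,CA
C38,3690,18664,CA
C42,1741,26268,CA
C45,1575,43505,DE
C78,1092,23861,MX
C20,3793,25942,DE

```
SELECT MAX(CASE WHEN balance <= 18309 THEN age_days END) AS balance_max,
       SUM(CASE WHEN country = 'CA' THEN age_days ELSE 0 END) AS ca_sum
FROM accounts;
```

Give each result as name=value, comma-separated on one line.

balance_max=3854, ca_sum=8835

[balance_max: balance <= 18309]
acct=C37: ✓ → 3854
acct=C21: ✗
acct=C30: ✓ → 2399
acct=C58: ✓ → 3809
acct=C70: ✓ → 207
acct=C97: ✗
acct=C38: ✗
acct=C42: ✗
acct=C45: ✗
acct=C78: ✗
acct=C20: ✗
balance_max = MAX(3854, 2399, 3809, 207) = 3854
—
[ca_sum: country = 'CA']
acct=C37: ✗
acct=C21: ✗
acct=C30: ✗
acct=C58: ✗
acct=C70: ✓ → 207
acct=C97: ✓ → 3197
acct=C38: ✓ → 3690
acct=C42: ✓ → 1741
acct=C45: ✗
acct=C78: ✗
acct=C20: ✗
ca_sum = 207 + 3197 + 3690 + 1741 = 8835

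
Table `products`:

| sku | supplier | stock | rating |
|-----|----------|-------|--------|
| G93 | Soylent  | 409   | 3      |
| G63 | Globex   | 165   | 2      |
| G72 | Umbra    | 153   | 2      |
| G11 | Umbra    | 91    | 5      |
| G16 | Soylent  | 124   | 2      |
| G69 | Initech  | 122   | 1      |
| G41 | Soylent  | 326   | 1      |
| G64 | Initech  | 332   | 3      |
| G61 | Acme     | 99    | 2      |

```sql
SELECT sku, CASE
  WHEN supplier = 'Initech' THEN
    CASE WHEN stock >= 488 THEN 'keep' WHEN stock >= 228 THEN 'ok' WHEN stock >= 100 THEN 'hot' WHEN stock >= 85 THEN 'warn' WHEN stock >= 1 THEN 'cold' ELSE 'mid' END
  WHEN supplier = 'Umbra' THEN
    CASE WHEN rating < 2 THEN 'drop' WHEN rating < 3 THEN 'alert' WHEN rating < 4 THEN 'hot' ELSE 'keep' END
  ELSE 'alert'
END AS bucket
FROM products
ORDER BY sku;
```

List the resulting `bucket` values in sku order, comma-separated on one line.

keep, alert, alert, alert, alert, ok, hot, alert, alert

sku=G11: supplier='Umbra' → inner[ELSE] → keep
sku=G16: supplier='Soylent' → outer ELSE → alert
sku=G41: supplier='Soylent' → outer ELSE → alert
sku=G61: supplier='Acme' → outer ELSE → alert
sku=G63: supplier='Globex' → outer ELSE → alert
sku=G64: supplier='Initech' → inner[stock >= 228] → ok
sku=G69: supplier='Initech' → inner[stock >= 100] → hot
sku=G72: supplier='Umbra' → inner[rating < 3] → alert
sku=G93: supplier='Soylent' → outer ELSE → alert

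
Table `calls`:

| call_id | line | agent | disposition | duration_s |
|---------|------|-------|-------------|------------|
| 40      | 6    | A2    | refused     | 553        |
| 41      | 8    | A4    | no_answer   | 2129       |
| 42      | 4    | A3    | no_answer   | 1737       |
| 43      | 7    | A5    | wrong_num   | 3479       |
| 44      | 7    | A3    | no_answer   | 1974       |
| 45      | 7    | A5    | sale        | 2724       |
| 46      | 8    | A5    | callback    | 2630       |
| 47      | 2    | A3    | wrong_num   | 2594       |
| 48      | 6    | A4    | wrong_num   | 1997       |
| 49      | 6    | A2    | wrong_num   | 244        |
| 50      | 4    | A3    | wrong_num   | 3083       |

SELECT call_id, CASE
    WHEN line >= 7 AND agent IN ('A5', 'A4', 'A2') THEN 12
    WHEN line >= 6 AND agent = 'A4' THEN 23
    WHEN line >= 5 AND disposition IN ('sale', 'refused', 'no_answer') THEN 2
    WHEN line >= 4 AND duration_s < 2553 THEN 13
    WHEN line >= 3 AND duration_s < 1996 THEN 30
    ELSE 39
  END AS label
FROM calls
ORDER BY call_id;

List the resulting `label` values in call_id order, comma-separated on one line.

call_id=40: line >= 5 AND disposition IN ('sale', 'refused', 'no_answer') → 2
call_id=41: line >= 7 AND agent IN ('A5', 'A4', 'A2') → 12
call_id=42: line >= 4 AND duration_s < 2553 → 13
call_id=43: line >= 7 AND agent IN ('A5', 'A4', 'A2') → 12
call_id=44: line >= 5 AND disposition IN ('sale', 'refused', 'no_answer') → 2
call_id=45: line >= 7 AND agent IN ('A5', 'A4', 'A2') → 12
call_id=46: line >= 7 AND agent IN ('A5', 'A4', 'A2') → 12
call_id=47: ELSE → 39
call_id=48: line >= 6 AND agent = 'A4' → 23
call_id=49: line >= 4 AND duration_s < 2553 → 13
call_id=50: ELSE → 39

2, 12, 13, 12, 2, 12, 12, 39, 23, 13, 39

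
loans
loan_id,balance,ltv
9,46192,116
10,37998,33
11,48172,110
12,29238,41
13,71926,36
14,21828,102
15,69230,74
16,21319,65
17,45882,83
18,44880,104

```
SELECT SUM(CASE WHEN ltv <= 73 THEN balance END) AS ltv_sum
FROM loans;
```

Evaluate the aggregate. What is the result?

160481

loan_id=9: ✗
loan_id=10: ✓ → 37998
loan_id=11: ✗
loan_id=12: ✓ → 29238
loan_id=13: ✓ → 71926
loan_id=14: ✗
loan_id=15: ✗
loan_id=16: ✓ → 21319
loan_id=17: ✗
loan_id=18: ✗
ltv_sum = 37998 + 29238 + 71926 + 21319 = 160481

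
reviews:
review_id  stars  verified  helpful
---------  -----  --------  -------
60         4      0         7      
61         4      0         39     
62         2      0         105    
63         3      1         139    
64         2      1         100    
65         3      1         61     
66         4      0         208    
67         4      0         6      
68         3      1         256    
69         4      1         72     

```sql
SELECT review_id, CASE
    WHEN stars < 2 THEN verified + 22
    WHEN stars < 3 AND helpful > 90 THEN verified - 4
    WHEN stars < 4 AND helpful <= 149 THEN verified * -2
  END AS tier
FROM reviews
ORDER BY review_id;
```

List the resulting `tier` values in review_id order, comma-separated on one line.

NULL, NULL, -4, -2, -3, -2, NULL, NULL, NULL, NULL

review_id=60: (no match → NULL) → NULL
review_id=61: (no match → NULL) → NULL
review_id=62: stars < 3 AND helpful > 90 → -4
review_id=63: stars < 4 AND helpful <= 149 → -2
review_id=64: stars < 3 AND helpful > 90 → -3
review_id=65: stars < 4 AND helpful <= 149 → -2
review_id=66: (no match → NULL) → NULL
review_id=67: (no match → NULL) → NULL
review_id=68: (no match → NULL) → NULL
review_id=69: (no match → NULL) → NULL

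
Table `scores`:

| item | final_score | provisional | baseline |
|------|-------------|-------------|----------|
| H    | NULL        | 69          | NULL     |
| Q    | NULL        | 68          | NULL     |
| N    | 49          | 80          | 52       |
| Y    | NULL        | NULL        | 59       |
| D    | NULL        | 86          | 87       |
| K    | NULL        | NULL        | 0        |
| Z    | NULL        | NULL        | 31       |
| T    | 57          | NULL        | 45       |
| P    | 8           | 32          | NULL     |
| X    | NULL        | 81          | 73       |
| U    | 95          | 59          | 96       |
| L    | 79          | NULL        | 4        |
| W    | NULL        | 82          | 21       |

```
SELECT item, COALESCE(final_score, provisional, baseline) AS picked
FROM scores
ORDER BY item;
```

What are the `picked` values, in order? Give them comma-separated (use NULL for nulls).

86, 69, 0, 79, 49, 8, 68, 57, 95, 82, 81, 59, 31

item=D: final_score=NULL, provisional=86 → 86
item=H: final_score=NULL, provisional=69 → 69
item=K: final_score=NULL, provisional=NULL, baseline=0 → 0
item=L: final_score=79 → 79
item=N: final_score=49 → 49
item=P: final_score=8 → 8
item=Q: final_score=NULL, provisional=68 → 68
item=T: final_score=57 → 57
item=U: final_score=95 → 95
item=W: final_score=NULL, provisional=82 → 82
item=X: final_score=NULL, provisional=81 → 81
item=Y: final_score=NULL, provisional=NULL, baseline=59 → 59
item=Z: final_score=NULL, provisional=NULL, baseline=31 → 31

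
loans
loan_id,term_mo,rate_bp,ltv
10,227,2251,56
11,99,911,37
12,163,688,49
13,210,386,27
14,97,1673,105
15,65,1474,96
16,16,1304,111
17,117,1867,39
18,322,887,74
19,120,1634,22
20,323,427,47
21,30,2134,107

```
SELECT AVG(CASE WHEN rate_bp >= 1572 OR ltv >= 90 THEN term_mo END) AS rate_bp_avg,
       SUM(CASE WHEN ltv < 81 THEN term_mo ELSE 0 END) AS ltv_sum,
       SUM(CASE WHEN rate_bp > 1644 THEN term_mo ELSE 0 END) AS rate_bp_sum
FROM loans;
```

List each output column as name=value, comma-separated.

[rate_bp_avg: rate_bp >= 1572 OR ltv >= 90]
loan_id=10: ✓ → 227
loan_id=11: ✗
loan_id=12: ✗
loan_id=13: ✗
loan_id=14: ✓ → 97
loan_id=15: ✓ → 65
loan_id=16: ✓ → 16
loan_id=17: ✓ → 117
loan_id=18: ✗
loan_id=19: ✓ → 120
loan_id=20: ✗
loan_id=21: ✓ → 30
rate_bp_avg = (227 + 97 + 65 + 16 + 117 + 120 + 30) / 7 = 96
—
[ltv_sum: ltv < 81]
loan_id=10: ✓ → 227
loan_id=11: ✓ → 99
loan_id=12: ✓ → 163
loan_id=13: ✓ → 210
loan_id=14: ✗
loan_id=15: ✗
loan_id=16: ✗
loan_id=17: ✓ → 117
loan_id=18: ✓ → 322
loan_id=19: ✓ → 120
loan_id=20: ✓ → 323
loan_id=21: ✗
ltv_sum = 227 + 99 + 163 + 210 + 117 + 322 + 120 + 323 = 1581
—
[rate_bp_sum: rate_bp > 1644]
loan_id=10: ✓ → 227
loan_id=11: ✗
loan_id=12: ✗
loan_id=13: ✗
loan_id=14: ✓ → 97
loan_id=15: ✗
loan_id=16: ✗
loan_id=17: ✓ → 117
loan_id=18: ✗
loan_id=19: ✗
loan_id=20: ✗
loan_id=21: ✓ → 30
rate_bp_sum = 227 + 97 + 117 + 30 = 471

rate_bp_avg=96, ltv_sum=1581, rate_bp_sum=471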